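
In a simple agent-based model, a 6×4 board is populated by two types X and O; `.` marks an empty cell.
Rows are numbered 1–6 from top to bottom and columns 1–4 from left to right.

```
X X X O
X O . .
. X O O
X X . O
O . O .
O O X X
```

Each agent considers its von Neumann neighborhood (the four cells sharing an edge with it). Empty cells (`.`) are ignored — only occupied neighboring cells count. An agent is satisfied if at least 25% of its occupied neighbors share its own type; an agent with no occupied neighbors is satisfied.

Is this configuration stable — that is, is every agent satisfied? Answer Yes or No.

(1,1)X 2/2 ok
(1,2)X 2/3 ok
(1,3)X 1/2 ok
(1,4)O 0/1 unhappy
(2,1)X 1/2 ok
(2,2)O 0/3 unhappy
(3,2)X 1/3 ok
(3,3)O 1/2 ok
(3,4)O 2/2 ok
(4,1)X 1/2 ok
(4,2)X 2/2 ok
(4,4)O 1/1 ok
(5,1)O 1/2 ok
(5,3)O 0/1 unhappy
(6,1)O 2/2 ok
(6,2)O 1/2 ok
(6,3)X 1/3 ok
(6,4)X 1/1 ok
For instance (1,4) has only 0/1 same-type neighbors, below 1/4.

No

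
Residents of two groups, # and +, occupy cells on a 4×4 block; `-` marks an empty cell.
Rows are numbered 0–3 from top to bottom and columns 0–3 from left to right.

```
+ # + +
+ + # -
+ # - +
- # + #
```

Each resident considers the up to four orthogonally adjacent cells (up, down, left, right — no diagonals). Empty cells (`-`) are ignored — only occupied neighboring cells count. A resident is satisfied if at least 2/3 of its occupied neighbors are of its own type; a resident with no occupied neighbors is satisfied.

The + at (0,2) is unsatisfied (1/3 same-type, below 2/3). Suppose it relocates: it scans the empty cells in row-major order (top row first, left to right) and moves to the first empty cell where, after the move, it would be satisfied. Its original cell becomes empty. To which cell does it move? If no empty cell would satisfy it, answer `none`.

Vacating (0,2). Empty cells in order:
  (1,3): 2/3 same-type → satisfied — stop here.

(1,3)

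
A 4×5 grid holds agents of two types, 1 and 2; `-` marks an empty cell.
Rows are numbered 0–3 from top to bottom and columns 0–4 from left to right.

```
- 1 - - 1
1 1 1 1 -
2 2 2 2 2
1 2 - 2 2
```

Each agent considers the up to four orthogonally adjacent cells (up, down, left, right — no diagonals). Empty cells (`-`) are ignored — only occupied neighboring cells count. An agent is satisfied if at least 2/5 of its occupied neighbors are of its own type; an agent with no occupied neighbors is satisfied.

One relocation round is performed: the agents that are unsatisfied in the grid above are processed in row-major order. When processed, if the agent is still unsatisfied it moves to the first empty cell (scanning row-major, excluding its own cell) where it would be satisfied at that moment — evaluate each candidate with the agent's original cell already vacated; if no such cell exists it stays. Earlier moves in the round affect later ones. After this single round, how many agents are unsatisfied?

Initially unsatisfied (in order): (2,0), (3,0).
  (2,0) → (3,2).
  (3,0) → (0,0).
Resulting grid:
1 1 - - 1
1 1 1 1 -
- 2 2 2 2
- 2 2 2 2
All satisfied now.

0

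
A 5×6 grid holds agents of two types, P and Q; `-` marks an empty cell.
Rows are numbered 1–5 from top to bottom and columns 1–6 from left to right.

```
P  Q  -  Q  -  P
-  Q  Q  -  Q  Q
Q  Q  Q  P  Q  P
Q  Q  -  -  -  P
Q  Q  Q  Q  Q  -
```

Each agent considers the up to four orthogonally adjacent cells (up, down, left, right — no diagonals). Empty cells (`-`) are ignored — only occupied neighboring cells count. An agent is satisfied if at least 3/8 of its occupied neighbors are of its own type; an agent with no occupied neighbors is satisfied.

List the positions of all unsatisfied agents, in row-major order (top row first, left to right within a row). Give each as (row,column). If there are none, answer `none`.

(1,1), (1,6), (2,6), (3,4), (3,5), (3,6)

Row 1: (1,1)P 0/1 unhappy · (1,2)Q 1/2 ok · (1,4)Q 0/0 ok · (1,6)P 0/1 unhappy
Row 2: (2,2)Q 3/3 ok · (2,3)Q 2/2 ok · (2,5)Q 2/2 ok · (2,6)Q 1/3 unhappy
Row 3: (3,1)Q 2/2 ok · (3,2)Q 4/4 ok · (3,3)Q 2/3 ok · (3,4)P 0/2 unhappy · (3,5)Q 1/3 unhappy · (3,6)P 1/3 unhappy
Row 4: (4,1)Q 3/3 ok · (4,2)Q 3/3 ok · (4,6)P 1/1 ok
Row 5: (5,1)Q 2/2 ok · (5,2)Q 3/3 ok · (5,3)Q 2/2 ok · (5,4)Q 2/2 ok · (5,5)Q 1/1 ok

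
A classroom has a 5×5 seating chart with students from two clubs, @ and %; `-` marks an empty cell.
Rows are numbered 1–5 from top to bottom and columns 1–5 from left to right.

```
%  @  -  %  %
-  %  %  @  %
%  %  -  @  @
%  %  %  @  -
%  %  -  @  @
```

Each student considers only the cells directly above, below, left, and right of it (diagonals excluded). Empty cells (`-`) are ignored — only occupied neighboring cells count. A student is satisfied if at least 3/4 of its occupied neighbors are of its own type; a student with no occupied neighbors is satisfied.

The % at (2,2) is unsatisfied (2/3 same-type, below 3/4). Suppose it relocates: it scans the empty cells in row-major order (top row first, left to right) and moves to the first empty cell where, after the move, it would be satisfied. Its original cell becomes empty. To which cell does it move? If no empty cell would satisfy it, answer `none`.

(2,1)

Vacating (2,2). Empty cells in order:
  (1,3): 2/3 same-type → still unsatisfied.
  (2,1): 2/2 same-type → satisfied — stop here.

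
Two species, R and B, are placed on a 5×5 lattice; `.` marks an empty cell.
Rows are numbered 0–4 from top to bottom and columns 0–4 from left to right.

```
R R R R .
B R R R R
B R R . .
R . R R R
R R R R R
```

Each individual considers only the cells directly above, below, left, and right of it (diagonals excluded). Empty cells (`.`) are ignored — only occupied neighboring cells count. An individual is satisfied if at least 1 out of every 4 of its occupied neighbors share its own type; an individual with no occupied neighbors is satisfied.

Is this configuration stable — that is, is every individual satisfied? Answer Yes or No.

Yes

(0,0)R 1/2 ok
(0,1)R 3/3 ok
(0,2)R 3/3 ok
(0,3)R 2/2 ok
(1,0)B 1/3 ok
(1,1)R 3/4 ok
(1,2)R 4/4 ok
(1,3)R 3/3 ok
(1,4)R 1/1 ok
(2,0)B 1/3 ok
(2,1)R 2/3 ok
(2,2)R 3/3 ok
(3,0)R 1/2 ok
(3,2)R 3/3 ok
(3,3)R 3/3 ok
(3,4)R 2/2 ok
(4,0)R 2/2 ok
(4,1)R 2/2 ok
(4,2)R 3/3 ok
(4,3)R 3/3 ok
(4,4)R 2/2 ok
All meet the threshold, so the configuration is stable.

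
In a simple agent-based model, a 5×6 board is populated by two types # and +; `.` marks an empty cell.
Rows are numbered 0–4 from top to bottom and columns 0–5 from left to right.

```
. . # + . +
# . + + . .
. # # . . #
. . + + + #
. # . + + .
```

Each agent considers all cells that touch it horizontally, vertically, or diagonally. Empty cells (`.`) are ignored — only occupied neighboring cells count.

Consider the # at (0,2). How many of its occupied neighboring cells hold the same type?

Occupied neighbors of (0,2): (0,3)=+, (1,2)=+, (1,3)=+.
Same type (#): 0 of 3.

0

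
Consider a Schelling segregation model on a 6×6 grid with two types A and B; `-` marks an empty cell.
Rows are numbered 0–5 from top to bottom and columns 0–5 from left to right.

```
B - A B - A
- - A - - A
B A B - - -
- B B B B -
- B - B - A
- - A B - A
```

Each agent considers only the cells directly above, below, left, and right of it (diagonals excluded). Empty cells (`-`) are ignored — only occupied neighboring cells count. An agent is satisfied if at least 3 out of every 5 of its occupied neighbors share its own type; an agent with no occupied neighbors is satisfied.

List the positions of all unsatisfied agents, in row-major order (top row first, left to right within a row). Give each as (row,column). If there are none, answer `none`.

(0,2), (0,3), (1,2), (2,0), (2,1), (2,2), (5,2), (5,3)

Row 0: (0,0)B 0/0 ✓ · (0,2)A 1/2 ✗ · (0,3)B 0/1 ✗ · (0,5)A 1/1 ✓
Row 1: (1,2)A 1/2 ✗ · (1,5)A 1/1 ✓
Row 2: (2,0)B 0/1 ✗ · (2,1)A 0/3 ✗ · (2,2)B 1/3 ✗
Row 3: (3,1)B 2/3 ✓ · (3,2)B 3/3 ✓ · (3,3)B 3/3 ✓ · (3,4)B 1/1 ✓
Row 4: (4,1)B 1/1 ✓ · (4,3)B 2/2 ✓ · (4,5)A 1/1 ✓
Row 5: (5,2)A 0/1 ✗ · (5,3)B 1/2 ✗ · (5,5)A 1/1 ✓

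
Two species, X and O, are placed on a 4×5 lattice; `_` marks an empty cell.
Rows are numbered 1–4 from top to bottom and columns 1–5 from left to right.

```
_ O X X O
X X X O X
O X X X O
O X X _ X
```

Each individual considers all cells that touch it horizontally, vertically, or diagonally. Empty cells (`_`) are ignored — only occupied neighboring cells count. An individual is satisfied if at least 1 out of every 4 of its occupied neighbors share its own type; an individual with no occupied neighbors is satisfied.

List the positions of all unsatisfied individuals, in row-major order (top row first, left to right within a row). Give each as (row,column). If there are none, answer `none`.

(1,2), (3,1)

Row 1: (1,2)O 0/4 ✗ · (1,3)X 3/5 ✓ · (1,4)X 3/5 ✓ · (1,5)O 1/3 ✓
Row 2: (2,1)X 2/4 ✓ · (2,2)X 5/7 ✓ · (2,3)X 6/8 ✓ · (2,4)O 2/8 ✓ · (2,5)X 2/5 ✓
Row 3: (3,1)O 1/5 ✗ · (3,2)X 6/8 ✓ · (3,3)X 6/7 ✓ · (3,4)X 5/7 ✓ · (3,5)O 1/4 ✓
Row 4: (4,1)O 1/3 ✓ · (4,2)X 3/5 ✓ · (4,3)X 4/4 ✓ · (4,5)X 1/2 ✓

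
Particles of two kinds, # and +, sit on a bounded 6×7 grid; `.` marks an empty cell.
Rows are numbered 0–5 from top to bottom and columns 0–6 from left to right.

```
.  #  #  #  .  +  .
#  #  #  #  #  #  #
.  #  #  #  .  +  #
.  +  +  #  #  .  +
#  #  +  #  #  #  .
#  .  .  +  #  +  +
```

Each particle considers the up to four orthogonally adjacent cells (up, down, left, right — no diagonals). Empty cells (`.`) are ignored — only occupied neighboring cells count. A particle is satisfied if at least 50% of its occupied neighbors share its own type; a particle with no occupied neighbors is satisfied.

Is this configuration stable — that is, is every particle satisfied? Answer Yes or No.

No

Row 0: (0,1)# 2/2 satisfied · (0,2)# 3/3 satisfied · (0,3)# 2/2 satisfied · (0,5)+ 0/1 not
Row 1: (1,0)# 1/1 satisfied · (1,1)# 4/4 satisfied · (1,2)# 4/4 satisfied · (1,3)# 4/4 satisfied · (1,4)# 2/2 satisfied · (1,5)# 2/4 satisfied · (1,6)# 2/2 satisfied
Row 2: (2,1)# 2/3 satisfied · (2,2)# 3/4 satisfied · (2,3)# 3/3 satisfied · (2,5)+ 0/2 not · (2,6)# 1/3 not
Row 3: (3,1)+ 1/3 not · (3,2)+ 2/4 satisfied · (3,3)# 3/4 satisfied · (3,4)# 2/2 satisfied · (3,6)+ 0/1 not
Row 4: (4,0)# 2/2 satisfied · (4,1)# 1/3 not · (4,2)+ 1/3 not · (4,3)# 2/4 satisfied · (4,4)# 4/4 satisfied · (4,5)# 1/2 satisfied
Row 5: (5,0)# 1/1 satisfied · (5,3)+ 0/2 not · (5,4)# 1/3 not · (5,5)+ 1/3 not · (5,6)+ 1/1 satisfied
For instance (0,5) has only 0/1 same-type neighbors, below 1/2.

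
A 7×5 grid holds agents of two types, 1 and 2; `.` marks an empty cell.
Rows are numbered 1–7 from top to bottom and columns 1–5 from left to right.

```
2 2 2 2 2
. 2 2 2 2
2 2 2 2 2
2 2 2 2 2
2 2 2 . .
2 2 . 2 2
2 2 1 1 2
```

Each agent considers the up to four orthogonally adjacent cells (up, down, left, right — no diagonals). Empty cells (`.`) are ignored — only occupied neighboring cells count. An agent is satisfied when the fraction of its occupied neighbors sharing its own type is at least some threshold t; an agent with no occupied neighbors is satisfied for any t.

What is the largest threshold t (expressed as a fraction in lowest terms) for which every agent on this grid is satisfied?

Row 1: (1,1)2 1/1 · (1,2)2 3/3 · (1,3)2 3/3 · (1,4)2 3/3 · (1,5)2 2/2
Row 2: (2,2)2 3/3 · (2,3)2 4/4 · (2,4)2 4/4 · (2,5)2 3/3
Row 3: (3,1)2 2/2 · (3,2)2 4/4 · (3,3)2 4/4 · (3,4)2 4/4 · (3,5)2 3/3
Row 4: (4,1)2 3/3 · (4,2)2 4/4 · (4,3)2 4/4 · (4,4)2 3/3 · (4,5)2 2/2
Row 5: (5,1)2 3/3 · (5,2)2 4/4 · (5,3)2 2/2
Row 6: (6,1)2 3/3 · (6,2)2 3/3 · (6,4)2 1/2 · (6,5)2 2/2
Row 7: (7,1)2 2/2 · (7,2)2 2/3 · (7,3)1 1/2 · (7,4)1 1/3 · (7,5)2 1/2
The smallest same-type fraction is 1/3 at (7,4), which reduces to 1/3. Any threshold above that leaves this agent unsatisfied.

1/3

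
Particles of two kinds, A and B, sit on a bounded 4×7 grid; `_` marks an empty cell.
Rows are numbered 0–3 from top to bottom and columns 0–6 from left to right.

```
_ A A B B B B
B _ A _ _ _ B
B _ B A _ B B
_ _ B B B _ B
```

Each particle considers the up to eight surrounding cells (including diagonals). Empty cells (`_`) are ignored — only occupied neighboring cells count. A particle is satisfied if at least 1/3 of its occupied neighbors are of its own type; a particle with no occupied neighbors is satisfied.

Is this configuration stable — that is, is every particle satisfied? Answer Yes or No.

No

(0,1)A 2/3 ok
(0,2)A 2/3 ok
(0,3)B 1/3 ok
(0,4)B 2/2 ok
(0,5)B 3/3 ok
(0,6)B 2/2 ok
(1,0)B 1/2 ok
(1,2)A 3/5 ok
(1,6)B 4/4 ok
(2,0)B 1/1 ok
(2,2)B 2/4 ok
(2,3)A 1/5 unhappy
(2,5)B 4/4 ok
(2,6)B 3/3 ok
(3,2)B 2/3 ok
(3,3)B 3/4 ok
(3,4)B 2/3 ok
(3,6)B 2/2 ok
For instance (2,3) has only 1/5 same-type neighbors, below 1/3.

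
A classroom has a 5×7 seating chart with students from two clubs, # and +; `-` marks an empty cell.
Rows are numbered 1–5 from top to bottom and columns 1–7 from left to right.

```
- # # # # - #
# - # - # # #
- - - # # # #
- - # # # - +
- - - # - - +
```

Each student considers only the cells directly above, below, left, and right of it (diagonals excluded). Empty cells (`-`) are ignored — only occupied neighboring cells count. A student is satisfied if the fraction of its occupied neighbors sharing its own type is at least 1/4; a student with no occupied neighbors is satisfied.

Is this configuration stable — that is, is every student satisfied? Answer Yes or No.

Yes

(1,2)# 1/1 ✓
(1,3)# 3/3 ✓
(1,4)# 2/2 ✓
(1,5)# 2/2 ✓
(1,7)# 1/1 ✓
(2,1)# 0/0 ✓
(2,3)# 1/1 ✓
(2,5)# 3/3 ✓
(2,6)# 3/3 ✓
(2,7)# 3/3 ✓
(3,4)# 2/2 ✓
(3,5)# 4/4 ✓
(3,6)# 3/3 ✓
(3,7)# 2/3 ✓
(4,3)# 1/1 ✓
(4,4)# 4/4 ✓
(4,5)# 2/2 ✓
(4,7)+ 1/2 ✓
(5,4)# 1/1 ✓
(5,7)+ 1/1 ✓
All meet the threshold, so the configuration is stable.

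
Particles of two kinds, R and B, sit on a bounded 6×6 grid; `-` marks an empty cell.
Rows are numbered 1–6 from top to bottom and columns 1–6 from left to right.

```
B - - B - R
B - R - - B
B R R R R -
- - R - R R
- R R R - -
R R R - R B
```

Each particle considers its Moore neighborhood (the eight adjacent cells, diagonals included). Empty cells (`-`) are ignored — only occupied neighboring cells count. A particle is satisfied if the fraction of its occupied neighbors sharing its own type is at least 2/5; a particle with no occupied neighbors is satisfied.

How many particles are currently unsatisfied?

(1,1)B 1/1 ✓
(1,4)B 0/1 ✗
(1,6)R 0/1 ✗
(2,1)B 2/3 ✓
(2,3)R 3/4 ✓
(2,6)B 0/2 ✗
(3,1)B 1/2 ✓
(3,2)R 3/5 ✓
(3,3)R 4/4 ✓
(3,4)R 5/5 ✓
(3,5)R 3/4 ✓
(4,3)R 6/6 ✓
(4,5)R 4/4 ✓
(4,6)R 2/2 ✓
(5,2)R 5/5 ✓
(5,3)R 5/5 ✓
(5,4)R 5/5 ✓
(6,1)R 2/2 ✓
(6,2)R 4/4 ✓
(6,3)R 4/4 ✓
(6,5)R 1/2 ✓
(6,6)B 0/1 ✗
Unsatisfied: (1,4), (1,6), (2,6), (6,6) — 4 in total.

4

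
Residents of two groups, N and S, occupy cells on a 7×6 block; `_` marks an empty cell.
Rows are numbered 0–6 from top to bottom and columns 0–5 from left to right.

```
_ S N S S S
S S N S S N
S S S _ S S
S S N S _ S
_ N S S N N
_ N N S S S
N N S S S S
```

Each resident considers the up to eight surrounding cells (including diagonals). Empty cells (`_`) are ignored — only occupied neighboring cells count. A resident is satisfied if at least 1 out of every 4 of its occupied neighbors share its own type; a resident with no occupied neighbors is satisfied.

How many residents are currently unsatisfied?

5

(0,1)S 2/4 ✓
(0,2)N 1/5 ✗
(0,3)S 3/5 ✓
(0,4)S 4/5 ✓
(0,5)S 2/3 ✓
(1,0)S 4/4 ✓
(1,1)S 5/7 ✓
(1,2)N 1/7 ✗
(1,3)S 5/7 ✓
(1,4)S 6/7 ✓
(1,5)N 0/5 ✗
(2,0)S 5/5 ✓
(2,1)S 6/8 ✓
(2,2)S 5/7 ✓
(2,4)S 5/6 ✓
(2,5)S 3/4 ✓
(3,0)S 3/4 ✓
(3,1)S 5/7 ✓
(3,2)N 1/7 ✗
(3,3)S 4/6 ✓
(3,5)S 2/4 ✓
(4,1)N 3/6 ✓
(4,2)S 4/8 ✓
(4,3)S 4/7 ✓
(4,4)N 1/7 ✗
(4,5)N 1/4 ✓
(5,1)N 4/6 ✓
(5,2)N 3/8 ✓
(5,3)S 6/8 ✓
(5,4)S 6/8 ✓
(5,5)S 3/5 ✓
(6,0)N 2/2 ✓
(6,1)N 3/4 ✓
(6,2)S 2/5 ✓
(6,3)S 4/5 ✓
(6,4)S 5/5 ✓
(6,5)S 3/3 ✓
Unsatisfied: (0,2), (1,2), (1,5), (3,2), (4,4) — 5 in total.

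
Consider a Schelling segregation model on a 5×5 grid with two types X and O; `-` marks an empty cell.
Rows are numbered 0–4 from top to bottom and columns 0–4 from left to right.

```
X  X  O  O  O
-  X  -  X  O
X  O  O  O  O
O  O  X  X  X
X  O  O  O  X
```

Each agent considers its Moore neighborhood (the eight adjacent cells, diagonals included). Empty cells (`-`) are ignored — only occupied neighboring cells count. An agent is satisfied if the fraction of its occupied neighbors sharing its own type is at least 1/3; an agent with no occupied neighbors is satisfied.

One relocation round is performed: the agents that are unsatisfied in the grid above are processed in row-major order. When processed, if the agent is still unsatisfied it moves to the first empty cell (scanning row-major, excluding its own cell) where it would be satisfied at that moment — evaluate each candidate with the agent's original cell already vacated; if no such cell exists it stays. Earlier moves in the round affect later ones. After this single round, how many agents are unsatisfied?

1

Initially unsatisfied (in order): (0,2), (1,3), (2,0), (3,2), (4,0), (4,3).
  (0,2) → (1,2).
  (1,3) → (0,2).
  (2,0) → (1,0).
  (3,2) → (2,0).
  (4,0): no empty cell satisfies it; stays.
  (4,3) → (1,3).
Resulting grid:
X X X O O
X X O O O
X O O O O
O O - X X
X O O - X
Unsatisfied now: (4,0).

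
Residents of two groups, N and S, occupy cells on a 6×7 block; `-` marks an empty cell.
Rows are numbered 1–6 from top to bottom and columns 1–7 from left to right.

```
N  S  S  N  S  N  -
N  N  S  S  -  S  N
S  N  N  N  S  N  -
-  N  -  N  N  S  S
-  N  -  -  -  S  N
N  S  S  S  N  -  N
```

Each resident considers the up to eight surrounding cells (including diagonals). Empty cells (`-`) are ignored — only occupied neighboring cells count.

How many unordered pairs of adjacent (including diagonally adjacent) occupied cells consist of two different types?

Scan each occupied cell's neighbors to the right and below (and the two forward diagonals) so each pair is counted once.
From row 1: 10 unlike of 19 pairs (running 10/19).
From row 2: 10 unlike of 18 pairs (running 20/37).
From row 3: 8 unlike of 17 pairs (running 28/54).
From row 4: 4 unlike of 9 pairs (running 32/63).
From row 5: 5 unlike of 7 pairs (running 37/70).
From row 6: 2 unlike of 4 pairs (running 39/74).
Total adjacent occupied pairs: 74; unlike-type pairs: 39.

39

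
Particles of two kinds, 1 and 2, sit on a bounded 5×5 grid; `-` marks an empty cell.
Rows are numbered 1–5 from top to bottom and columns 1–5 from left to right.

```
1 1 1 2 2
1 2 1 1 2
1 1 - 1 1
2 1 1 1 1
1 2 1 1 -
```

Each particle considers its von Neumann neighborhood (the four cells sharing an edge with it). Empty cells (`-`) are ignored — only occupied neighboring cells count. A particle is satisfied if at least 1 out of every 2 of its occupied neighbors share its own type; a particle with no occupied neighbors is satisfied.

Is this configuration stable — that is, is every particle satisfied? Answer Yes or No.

No

(1,1)1 2/2 ✓
(1,2)1 2/3 ✓
(1,3)1 2/3 ✓
(1,4)2 1/3 ✗
(1,5)2 2/2 ✓
(2,1)1 2/3 ✓
(2,2)2 0/4 ✗
(2,3)1 2/3 ✓
(2,4)1 2/4 ✓
(2,5)2 1/3 ✗
(3,1)1 2/3 ✓
(3,2)1 2/3 ✓
(3,4)1 3/3 ✓
(3,5)1 2/3 ✓
(4,1)2 0/3 ✗
(4,2)1 2/4 ✓
(4,3)1 3/3 ✓
(4,4)1 4/4 ✓
(4,5)1 2/2 ✓
(5,1)1 0/2 ✗
(5,2)2 0/3 ✗
(5,3)1 2/3 ✓
(5,4)1 2/2 ✓
For instance (1,4) has only 1/3 same-type neighbors, below 1/2.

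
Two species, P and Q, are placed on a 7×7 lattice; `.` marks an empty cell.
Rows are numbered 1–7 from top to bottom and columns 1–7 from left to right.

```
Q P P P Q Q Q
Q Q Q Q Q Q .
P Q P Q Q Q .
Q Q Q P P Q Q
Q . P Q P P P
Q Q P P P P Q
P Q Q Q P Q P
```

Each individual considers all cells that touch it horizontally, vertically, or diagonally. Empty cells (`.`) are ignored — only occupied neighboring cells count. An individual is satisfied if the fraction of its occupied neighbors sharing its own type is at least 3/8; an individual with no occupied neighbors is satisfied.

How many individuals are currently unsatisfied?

Row 1: (1,1)Q 2/3 satisfied · (1,2)P 1/5 not · (1,3)P 2/5 satisfied · (1,4)P 1/5 not · (1,5)Q 4/5 satisfied · (1,6)Q 4/4 satisfied · (1,7)Q 2/2 satisfied
Row 2: (2,1)Q 3/5 satisfied · (2,2)Q 4/8 satisfied · (2,3)Q 4/8 satisfied · (2,4)Q 5/8 satisfied · (2,5)Q 7/8 satisfied · (2,6)Q 6/6 satisfied
Row 3: (3,1)P 0/5 not · (3,2)Q 6/8 satisfied · (3,3)P 1/8 not · (3,4)Q 5/8 satisfied · (3,5)Q 6/8 satisfied · (3,6)Q 5/6 satisfied
Row 4: (4,1)Q 3/4 satisfied · (4,2)Q 4/7 satisfied · (4,3)Q 4/7 satisfied · (4,4)P 4/8 satisfied · (4,5)P 3/8 satisfied · (4,6)Q 3/7 satisfied · (4,7)Q 2/4 satisfied
Row 5: (5,1)Q 4/4 satisfied · (5,3)P 3/7 satisfied · (5,4)Q 1/8 not · (5,5)P 6/8 satisfied · (5,6)P 5/8 satisfied · (5,7)P 2/5 satisfied
Row 6: (6,1)Q 3/4 satisfied · (6,2)Q 4/7 satisfied · (6,3)P 2/7 not · (6,4)P 5/8 satisfied · (6,5)P 5/8 satisfied · (6,6)P 6/8 satisfied · (6,7)Q 1/5 not
Row 7: (7,1)P 0/3 not · (7,2)Q 3/5 satisfied · (7,3)Q 3/5 satisfied · (7,4)Q 1/5 not · (7,5)P 3/5 satisfied · (7,6)Q 1/5 not · (7,7)P 1/3 not
Unsatisfied: (1,2), (1,4), (3,1), (3,3), (5,4), (6,3), (6,7), (7,1), (7,4), (7,6), (7,7) — 11 in total.

11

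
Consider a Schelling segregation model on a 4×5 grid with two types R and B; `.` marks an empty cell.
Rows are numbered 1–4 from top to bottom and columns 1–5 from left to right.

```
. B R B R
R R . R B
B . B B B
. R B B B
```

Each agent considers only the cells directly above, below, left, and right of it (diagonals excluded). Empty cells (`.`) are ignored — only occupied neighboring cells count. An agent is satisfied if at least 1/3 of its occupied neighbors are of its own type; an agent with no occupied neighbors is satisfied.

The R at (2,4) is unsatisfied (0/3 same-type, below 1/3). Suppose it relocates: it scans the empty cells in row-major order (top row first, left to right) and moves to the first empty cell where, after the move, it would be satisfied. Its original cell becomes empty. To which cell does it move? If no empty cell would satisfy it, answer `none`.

Vacating (2,4). Empty cells in order:
  (1,1): 1/2 same-type → satisfied — stop here.

(1,1)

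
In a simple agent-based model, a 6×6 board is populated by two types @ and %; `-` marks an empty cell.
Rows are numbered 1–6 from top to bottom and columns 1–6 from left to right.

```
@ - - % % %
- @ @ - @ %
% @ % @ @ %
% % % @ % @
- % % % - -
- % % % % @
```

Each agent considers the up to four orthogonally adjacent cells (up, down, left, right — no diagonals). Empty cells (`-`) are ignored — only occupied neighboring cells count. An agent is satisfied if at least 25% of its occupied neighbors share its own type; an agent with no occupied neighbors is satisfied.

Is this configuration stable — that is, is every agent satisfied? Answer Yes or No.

Row 1: (1,1)@ 0/0 ok · (1,4)% 1/1 ok · (1,5)% 2/3 ok · (1,6)% 2/2 ok
Row 2: (2,2)@ 2/2 ok · (2,3)@ 1/2 ok · (2,5)@ 1/3 ok · (2,6)% 2/3 ok
Row 3: (3,1)% 1/2 ok · (3,2)@ 1/4 ok · (3,3)% 1/4 ok · (3,4)@ 2/3 ok · (3,5)@ 2/4 ok · (3,6)% 1/3 ok
Row 4: (4,1)% 2/2 ok · (4,2)% 3/4 ok · (4,3)% 3/4 ok · (4,4)@ 1/4 ok · (4,5)% 0/3 unhappy · (4,6)@ 0/2 unhappy
Row 5: (5,2)% 3/3 ok · (5,3)% 4/4 ok · (5,4)% 2/3 ok
Row 6: (6,2)% 2/2 ok · (6,3)% 3/3 ok · (6,4)% 3/3 ok · (6,5)% 1/2 ok · (6,6)@ 0/1 unhappy
For instance (4,5) has only 0/3 same-type neighbors, below 1/4.

No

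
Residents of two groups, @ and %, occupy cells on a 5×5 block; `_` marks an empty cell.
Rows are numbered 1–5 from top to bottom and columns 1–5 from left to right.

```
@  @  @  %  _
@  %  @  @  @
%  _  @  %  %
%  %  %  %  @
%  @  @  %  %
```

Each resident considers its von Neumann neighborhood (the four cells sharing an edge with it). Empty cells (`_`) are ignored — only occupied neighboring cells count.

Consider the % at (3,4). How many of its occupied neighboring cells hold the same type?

Occupied neighbors of (3,4): (2,4)=@, (4,4)=%, (3,3)=@, (3,5)=%.
Same type (%): 2 of 4.

2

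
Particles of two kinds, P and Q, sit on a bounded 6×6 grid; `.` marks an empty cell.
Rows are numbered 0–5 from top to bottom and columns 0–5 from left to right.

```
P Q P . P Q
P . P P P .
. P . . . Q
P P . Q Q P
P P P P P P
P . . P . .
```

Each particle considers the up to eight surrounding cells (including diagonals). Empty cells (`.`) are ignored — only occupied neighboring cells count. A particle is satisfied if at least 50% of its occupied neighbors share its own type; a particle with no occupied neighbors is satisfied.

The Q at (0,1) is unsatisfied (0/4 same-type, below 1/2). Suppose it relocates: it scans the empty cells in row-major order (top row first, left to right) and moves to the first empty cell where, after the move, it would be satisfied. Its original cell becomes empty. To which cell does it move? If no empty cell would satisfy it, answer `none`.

Vacating (0,1). Empty cells in order:
  (0,3): 0/5 same-type → still unsatisfied.
  (1,1): 0/5 same-type → still unsatisfied.
  (1,5): 2/4 same-type → satisfied — stop here.

(1,5)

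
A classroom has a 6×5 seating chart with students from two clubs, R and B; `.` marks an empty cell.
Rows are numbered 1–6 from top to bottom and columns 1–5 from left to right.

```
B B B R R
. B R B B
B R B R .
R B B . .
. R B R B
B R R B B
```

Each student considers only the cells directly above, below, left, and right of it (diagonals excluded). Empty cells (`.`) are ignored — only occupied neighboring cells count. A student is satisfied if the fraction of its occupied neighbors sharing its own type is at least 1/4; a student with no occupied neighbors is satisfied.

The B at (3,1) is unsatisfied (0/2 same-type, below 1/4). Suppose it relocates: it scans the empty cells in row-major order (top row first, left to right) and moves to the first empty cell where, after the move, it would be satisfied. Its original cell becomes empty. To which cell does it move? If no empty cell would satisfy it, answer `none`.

Vacating (3,1). Empty cells in order:
  (2,1): 2/2 same-type → satisfied — stop here.

(2,1)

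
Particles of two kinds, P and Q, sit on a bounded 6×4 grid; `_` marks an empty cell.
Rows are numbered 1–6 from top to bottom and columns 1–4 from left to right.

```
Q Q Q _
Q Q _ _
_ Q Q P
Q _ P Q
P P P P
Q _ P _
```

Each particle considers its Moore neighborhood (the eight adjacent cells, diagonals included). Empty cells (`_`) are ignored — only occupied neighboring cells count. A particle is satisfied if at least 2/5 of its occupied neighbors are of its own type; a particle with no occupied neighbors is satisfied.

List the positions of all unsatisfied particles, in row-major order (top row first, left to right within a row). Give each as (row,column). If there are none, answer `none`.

(1,1)Q 3/3 satisfied
(1,2)Q 4/4 satisfied
(1,3)Q 2/2 satisfied
(2,1)Q 4/4 satisfied
(2,2)Q 6/6 satisfied
(3,2)Q 4/5 satisfied
(3,3)Q 3/5 satisfied
(3,4)P 1/3 not
(4,1)Q 1/3 not
(4,3)P 4/7 satisfied
(4,4)Q 1/5 not
(5,1)P 1/3 not
(5,2)P 4/6 satisfied
(5,3)P 4/5 satisfied
(5,4)P 3/4 satisfied
(6,1)Q 0/2 not
(6,3)P 3/3 satisfied

(3,4), (4,1), (4,4), (5,1), (6,1)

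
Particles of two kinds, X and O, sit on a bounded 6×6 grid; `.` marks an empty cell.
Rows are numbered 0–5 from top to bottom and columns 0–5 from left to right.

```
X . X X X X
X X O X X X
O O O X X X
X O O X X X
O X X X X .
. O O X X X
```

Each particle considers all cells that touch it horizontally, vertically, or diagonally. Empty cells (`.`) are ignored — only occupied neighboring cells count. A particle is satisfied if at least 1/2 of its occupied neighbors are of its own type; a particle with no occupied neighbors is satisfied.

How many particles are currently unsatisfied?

Row 0: (0,0)X 2/2 satisfied · (0,2)X 3/4 satisfied · (0,3)X 4/5 satisfied · (0,4)X 5/5 satisfied · (0,5)X 3/3 satisfied
Row 1: (1,0)X 2/4 satisfied · (1,1)X 3/7 not · (1,2)O 2/7 not · (1,3)X 6/8 satisfied · (1,4)X 8/8 satisfied · (1,5)X 5/5 satisfied
Row 2: (2,0)O 2/5 not · (2,1)O 5/8 satisfied · (2,2)O 4/8 satisfied · (2,3)X 5/8 satisfied · (2,4)X 8/8 satisfied · (2,5)X 5/5 satisfied
Row 3: (3,0)X 1/5 not · (3,1)O 5/8 satisfied · (3,2)O 3/8 not · (3,3)X 6/8 satisfied · (3,4)X 7/7 satisfied · (3,5)X 4/4 satisfied
Row 4: (4,0)O 2/4 satisfied · (4,1)X 2/7 not · (4,2)X 4/8 satisfied · (4,3)X 6/8 satisfied · (4,4)X 7/7 satisfied
Row 5: (5,1)O 2/4 satisfied · (5,2)O 1/5 not · (5,3)X 4/5 satisfied · (5,4)X 4/4 satisfied · (5,5)X 2/2 satisfied
Unsatisfied: (1,1), (1,2), (2,0), (3,0), (3,2), (4,1), (5,2) — 7 in total.

7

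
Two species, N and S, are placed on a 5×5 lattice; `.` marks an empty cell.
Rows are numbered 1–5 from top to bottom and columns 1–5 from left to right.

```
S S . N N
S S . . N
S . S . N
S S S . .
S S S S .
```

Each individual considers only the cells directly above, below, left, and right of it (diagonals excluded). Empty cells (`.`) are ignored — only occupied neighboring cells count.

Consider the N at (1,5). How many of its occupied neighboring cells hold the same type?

2

Occupied neighbors of (1,5): (2,5)=N, (1,4)=N.
Same type (N): 2 of 2.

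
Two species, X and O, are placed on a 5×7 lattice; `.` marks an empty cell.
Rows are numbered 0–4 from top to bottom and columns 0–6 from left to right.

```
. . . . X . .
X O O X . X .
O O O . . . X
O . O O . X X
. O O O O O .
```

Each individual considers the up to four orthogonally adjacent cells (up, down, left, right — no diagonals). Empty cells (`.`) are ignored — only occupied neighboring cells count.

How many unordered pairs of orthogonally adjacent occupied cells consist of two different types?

4

Scan each occupied cell's neighbors to the right and below so each pair is counted once.
Row 1: X(1,0)–O(1,1)≠ X(1,0)–O(2,0)≠ O(1,1)–O(1,2)= O(1,1)–O(2,1)= O(1,2)–X(1,3)≠ O(1,2)–O(2,2)=  → 3/6 unlike.
Row 2: O(2,0)–O(2,1)= O(2,0)–O(3,0)= O(2,1)–O(2,2)= O(2,2)–O(3,2)= X(2,6)–X(3,6)=  → 0/5 unlike.
Row 3: O(3,2)–O(3,3)= O(3,2)–O(4,2)= O(3,3)–O(4,3)= X(3,5)–X(3,6)= X(3,5)–O(4,5)≠  → 1/5 unlike.
Row 4: O(4,1)–O(4,2)= O(4,2)–O(4,3)= O(4,3)–O(4,4)= O(4,4)–O(4,5)=  → 0/4 unlike.
Total adjacent occupied pairs: 20; unlike-type pairs: 4.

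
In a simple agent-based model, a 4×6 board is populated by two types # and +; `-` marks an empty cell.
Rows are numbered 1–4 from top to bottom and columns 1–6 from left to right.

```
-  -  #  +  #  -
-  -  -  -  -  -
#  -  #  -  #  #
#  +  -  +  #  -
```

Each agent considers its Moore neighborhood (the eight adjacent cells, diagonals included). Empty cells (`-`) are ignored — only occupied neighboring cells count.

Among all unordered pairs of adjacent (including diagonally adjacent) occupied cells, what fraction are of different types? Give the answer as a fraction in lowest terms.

2/3

Scan each occupied cell's neighbors to the right and below (and the two forward diagonals) so each pair is counted once.
Row 1: #(1,3)–+(1,4)≠ +(1,4)–#(1,5)≠  → 2/2 unlike.
Row 3: #(3,1)–#(4,1)= #(3,1)–+(4,2)≠ #(3,3)–+(4,4)≠ #(3,3)–+(4,2)≠ #(3,5)–#(3,6)= #(3,5)–#(4,5)= #(3,5)–+(4,4)≠ #(3,6)–#(4,5)=  → 4/8 unlike.
Row 4: #(4,1)–+(4,2)≠ +(4,4)–#(4,5)≠  → 2/2 unlike.
Total adjacent occupied pairs: 12; unlike-type pairs: 8.
8/12 reduces to 2/3.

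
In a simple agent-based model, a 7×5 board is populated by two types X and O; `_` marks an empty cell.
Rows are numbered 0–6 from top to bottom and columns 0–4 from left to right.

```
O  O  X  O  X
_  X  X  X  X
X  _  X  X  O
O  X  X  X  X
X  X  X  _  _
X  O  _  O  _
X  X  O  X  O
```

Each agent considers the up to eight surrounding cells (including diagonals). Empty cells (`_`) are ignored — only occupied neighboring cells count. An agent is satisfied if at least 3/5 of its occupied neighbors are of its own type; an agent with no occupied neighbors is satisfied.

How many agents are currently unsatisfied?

11

(0,0)O 1/2 not
(0,1)O 1/4 not
(0,2)X 3/5 satisfied
(0,3)O 0/5 not
(0,4)X 2/3 satisfied
(1,1)X 4/6 satisfied
(1,2)X 5/7 satisfied
(1,3)X 6/8 satisfied
(1,4)X 3/5 satisfied
(2,0)X 2/3 satisfied
(2,2)X 7/7 satisfied
(2,3)X 7/8 satisfied
(2,4)O 0/5 not
(3,0)O 0/4 not
(3,1)X 6/7 satisfied
(3,2)X 6/6 satisfied
(3,3)X 5/6 satisfied
(3,4)X 2/3 satisfied
(4,0)X 3/5 satisfied
(4,1)X 5/7 satisfied
(4,2)X 4/6 satisfied
(5,0)X 4/5 satisfied
(5,1)O 1/7 not
(5,3)O 2/4 not
(6,0)X 2/3 satisfied
(6,1)X 2/4 not
(6,2)O 2/4 not
(6,3)X 0/3 not
(6,4)O 1/2 not
Unsatisfied: (0,0), (0,1), (0,3), (2,4), (3,0), (5,1), (5,3), (6,1), (6,2), (6,3), (6,4) — 11 in total.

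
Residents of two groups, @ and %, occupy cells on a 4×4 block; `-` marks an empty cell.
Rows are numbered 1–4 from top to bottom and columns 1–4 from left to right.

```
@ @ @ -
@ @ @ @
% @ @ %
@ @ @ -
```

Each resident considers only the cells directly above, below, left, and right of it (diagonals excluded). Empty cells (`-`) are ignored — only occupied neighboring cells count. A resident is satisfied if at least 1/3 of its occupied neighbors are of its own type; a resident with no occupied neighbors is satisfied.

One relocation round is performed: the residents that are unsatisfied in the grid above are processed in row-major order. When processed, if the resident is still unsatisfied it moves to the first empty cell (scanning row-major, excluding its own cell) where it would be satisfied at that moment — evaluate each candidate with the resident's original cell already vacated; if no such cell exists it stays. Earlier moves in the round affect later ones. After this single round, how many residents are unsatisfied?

Initially unsatisfied (in order): (3,1), (3,4).
  (3,1) → (4,4).
  (3,4): now satisfied by earlier moves; stays.
Resulting grid:
@ @ @ -
@ @ @ @
- @ @ %
@ @ @ %
All satisfied now.

0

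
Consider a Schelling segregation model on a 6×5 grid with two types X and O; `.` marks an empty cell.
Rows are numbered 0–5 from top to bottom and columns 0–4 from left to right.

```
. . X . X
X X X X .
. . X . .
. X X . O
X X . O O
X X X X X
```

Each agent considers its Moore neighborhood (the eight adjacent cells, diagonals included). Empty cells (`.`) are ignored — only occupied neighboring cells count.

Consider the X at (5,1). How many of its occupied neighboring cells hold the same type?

4

Occupied neighbors of (5,1): (4,0)=X, (4,1)=X, (5,0)=X, (5,2)=X.
Same type (X): 4 of 4.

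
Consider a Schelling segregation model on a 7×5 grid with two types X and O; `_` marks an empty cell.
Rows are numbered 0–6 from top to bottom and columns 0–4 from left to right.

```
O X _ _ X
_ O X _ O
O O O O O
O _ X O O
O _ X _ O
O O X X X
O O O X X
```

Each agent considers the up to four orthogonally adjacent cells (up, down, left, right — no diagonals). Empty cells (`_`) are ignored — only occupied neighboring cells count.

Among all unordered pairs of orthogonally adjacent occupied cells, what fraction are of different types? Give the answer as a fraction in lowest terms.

11/36

Scan each occupied cell's neighbors to the right and below so each pair is counted once.
Row 0: O(0,0)–X(0,1)≠ X(0,1)–O(1,1)≠ X(0,4)–O(1,4)≠  → 3/3 unlike.
Row 1: O(1,1)–X(1,2)≠ O(1,1)–O(2,1)= X(1,2)–O(2,2)≠ O(1,4)–O(2,4)=  → 2/4 unlike.
Row 2: O(2,0)–O(2,1)= O(2,0)–O(3,0)= O(2,1)–O(2,2)= O(2,2)–O(2,3)= O(2,2)–X(3,2)≠ O(2,3)–O(2,4)= O(2,3)–O(3,3)= O(2,4)–O(3,4)=  → 1/8 unlike.
Row 3: O(3,0)–O(4,0)= X(3,2)–O(3,3)≠ X(3,2)–X(4,2)= O(3,3)–O(3,4)= O(3,4)–O(4,4)=  → 1/5 unlike.
Row 4: O(4,0)–O(5,0)= X(4,2)–X(5,2)= O(4,4)–X(5,4)≠  → 1/3 unlike.
Row 5: O(5,0)–O(5,1)= O(5,0)–O(6,0)= O(5,1)–X(5,2)≠ O(5,1)–O(6,1)= X(5,2)–X(5,3)= X(5,2)–O(6,2)≠ X(5,3)–X(5,4)= X(5,3)–X(6,3)= X(5,4)–X(6,4)=  → 2/9 unlike.
Row 6: O(6,0)–O(6,1)= O(6,1)–O(6,2)= O(6,2)–X(6,3)≠ X(6,3)–X(6,4)=  → 1/4 unlike.
Total adjacent occupied pairs: 36; unlike-type pairs: 11.
11/36 is already in lowest terms.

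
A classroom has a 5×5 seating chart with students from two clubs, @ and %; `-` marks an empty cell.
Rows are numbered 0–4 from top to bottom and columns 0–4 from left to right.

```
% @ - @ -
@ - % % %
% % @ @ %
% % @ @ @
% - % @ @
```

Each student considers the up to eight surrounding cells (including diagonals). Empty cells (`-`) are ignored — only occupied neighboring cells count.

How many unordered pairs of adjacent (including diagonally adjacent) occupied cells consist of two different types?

Scan each occupied cell's neighbors to the right and below (and the two forward diagonals) so each pair is counted once.
Row 0: %(0,0)–@(0,1)≠ %(0,0)–@(1,0)≠ @(0,1)–%(1,2)≠ @(0,1)–@(1,0)= @(0,3)–%(1,3)≠ @(0,3)–%(1,4)≠ @(0,3)–%(1,2)≠  → 6/7 unlike.
Row 1: @(1,0)–%(2,0)≠ @(1,0)–%(2,1)≠ %(1,2)–%(1,3)= %(1,2)–@(2,2)≠ %(1,2)–@(2,3)≠ %(1,2)–%(2,1)= %(1,3)–%(1,4)= %(1,3)–@(2,3)≠ %(1,3)–%(2,4)= %(1,3)–@(2,2)≠ %(1,4)–%(2,4)= %(1,4)–@(2,3)≠  → 7/12 unlike.
Row 2: %(2,0)–%(2,1)= %(2,0)–%(3,0)= %(2,0)–%(3,1)= %(2,1)–@(2,2)≠ %(2,1)–%(3,1)= %(2,1)–@(3,2)≠ %(2,1)–%(3,0)= @(2,2)–@(2,3)= @(2,2)–@(3,2)= @(2,2)–@(3,3)= @(2,2)–%(3,1)≠ @(2,3)–%(2,4)≠ @(2,3)–@(3,3)= @(2,3)–@(3,4)= @(2,3)–@(3,2)= %(2,4)–@(3,4)≠ %(2,4)–@(3,3)≠  → 6/17 unlike.
Row 3: %(3,0)–%(3,1)= %(3,0)–%(4,0)= %(3,1)–@(3,2)≠ %(3,1)–%(4,2)= %(3,1)–%(4,0)= @(3,2)–@(3,3)= @(3,2)–%(4,2)≠ @(3,2)–@(4,3)= @(3,3)–@(3,4)= @(3,3)–@(4,3)= @(3,3)–@(4,4)= @(3,3)–%(4,2)≠ @(3,4)–@(4,4)= @(3,4)–@(4,3)=  → 3/14 unlike.
Row 4: %(4,2)–@(4,3)≠ @(4,3)–@(4,4)=  → 1/2 unlike.
Total adjacent occupied pairs: 52; unlike-type pairs: 23.

23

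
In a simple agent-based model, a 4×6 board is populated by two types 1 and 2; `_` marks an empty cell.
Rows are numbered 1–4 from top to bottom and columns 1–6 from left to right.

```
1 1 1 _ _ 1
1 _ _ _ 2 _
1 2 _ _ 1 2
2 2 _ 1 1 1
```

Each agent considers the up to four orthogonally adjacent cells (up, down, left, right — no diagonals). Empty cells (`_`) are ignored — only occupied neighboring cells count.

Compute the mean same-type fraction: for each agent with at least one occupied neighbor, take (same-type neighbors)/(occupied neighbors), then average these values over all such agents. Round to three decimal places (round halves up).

0.655

(1,1)1 2/2
(1,2)1 2/2
(1,3)1 1/1
(1,6)1 — no occupied neighbors
(2,1)1 2/2
(2,5)2 0/1
(3,1)1 1/3
(3,2)2 1/2
(3,5)1 1/3
(3,6)2 0/2
(4,1)2 1/2
(4,2)2 2/2
(4,4)1 1/1
(4,5)1 3/3
(4,6)1 1/2
Sum over 14 agents: 2/2 + 2/2 + 1/1 + 2/2 + 0/1 + 1/3 + 1/2 + 1/3 + 0/2 + 1/2 + 2/2 + 1/1 + 3/3 + 1/2 = 55/6; mean = 55/6 ÷ 14 = 55/84 = 0.654761… → 0.655.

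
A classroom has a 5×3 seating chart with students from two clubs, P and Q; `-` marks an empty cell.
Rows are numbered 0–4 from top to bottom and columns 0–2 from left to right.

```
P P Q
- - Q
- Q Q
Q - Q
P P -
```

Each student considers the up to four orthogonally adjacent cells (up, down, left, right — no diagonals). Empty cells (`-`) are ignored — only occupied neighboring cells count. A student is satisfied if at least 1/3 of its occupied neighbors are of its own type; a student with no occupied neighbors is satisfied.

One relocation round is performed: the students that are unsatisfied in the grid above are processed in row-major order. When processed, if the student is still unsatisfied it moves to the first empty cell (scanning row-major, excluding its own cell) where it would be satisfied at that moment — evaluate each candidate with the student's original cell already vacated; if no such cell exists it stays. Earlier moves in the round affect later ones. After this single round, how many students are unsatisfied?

0

Initially unsatisfied (in order): (3,0).
  (3,0) → (1,1).
Resulting grid:
P P Q
- Q Q
- Q Q
- - Q
P P -
All satisfied now.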